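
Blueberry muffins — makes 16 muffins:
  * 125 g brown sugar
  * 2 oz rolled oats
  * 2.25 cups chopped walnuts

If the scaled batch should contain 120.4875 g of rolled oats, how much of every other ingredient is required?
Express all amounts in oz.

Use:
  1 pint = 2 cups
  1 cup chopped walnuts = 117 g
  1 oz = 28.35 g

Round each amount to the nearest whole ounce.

brown sugar: 9 oz; chopped walnuts: 20 oz

The original recipe has 56.7 g of rolled oats, so the scaling factor is 120.4875 ÷ 56.7 = 17/8 = 2.125.
brown sugar: 125 g × 17/8 ÷ 28.35 g/oz ≈ 9 oz
chopped walnuts: 2.25 cup × 17/8 × 117 g/cup ÷ 28.35 g/oz ≈ 20 oz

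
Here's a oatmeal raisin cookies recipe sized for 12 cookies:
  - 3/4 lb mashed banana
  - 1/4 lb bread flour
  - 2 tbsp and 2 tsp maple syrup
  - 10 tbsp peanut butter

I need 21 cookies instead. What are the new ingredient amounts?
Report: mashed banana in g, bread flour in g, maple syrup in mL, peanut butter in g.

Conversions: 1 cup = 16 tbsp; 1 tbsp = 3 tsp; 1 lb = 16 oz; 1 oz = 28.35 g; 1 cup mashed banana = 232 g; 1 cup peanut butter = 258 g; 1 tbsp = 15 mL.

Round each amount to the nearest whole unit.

mashed banana: 595 g; bread flour: 198 g; maple syrup: 70 mL; peanut butter: 282 g

Scaling factor: 21/12 = 7/4 = 1.75.
mashed banana: 0.75 lb × 7/4 × 16 oz/lb × 28.35 g/oz ≈ 595 g
bread flour: 0.25 lb × 7/4 × 16 oz/lb × 28.35 g/oz ≈ 198 g
maple syrup: (2 tbsp + 2 tsp = 8/3 tbsp) × 7/4 × 15 mL/tbsp = 70 mL
peanut butter: 10 tbsp × 7/4 ÷ 16 tbsp/cup × 258 g/cup ≈ 282 g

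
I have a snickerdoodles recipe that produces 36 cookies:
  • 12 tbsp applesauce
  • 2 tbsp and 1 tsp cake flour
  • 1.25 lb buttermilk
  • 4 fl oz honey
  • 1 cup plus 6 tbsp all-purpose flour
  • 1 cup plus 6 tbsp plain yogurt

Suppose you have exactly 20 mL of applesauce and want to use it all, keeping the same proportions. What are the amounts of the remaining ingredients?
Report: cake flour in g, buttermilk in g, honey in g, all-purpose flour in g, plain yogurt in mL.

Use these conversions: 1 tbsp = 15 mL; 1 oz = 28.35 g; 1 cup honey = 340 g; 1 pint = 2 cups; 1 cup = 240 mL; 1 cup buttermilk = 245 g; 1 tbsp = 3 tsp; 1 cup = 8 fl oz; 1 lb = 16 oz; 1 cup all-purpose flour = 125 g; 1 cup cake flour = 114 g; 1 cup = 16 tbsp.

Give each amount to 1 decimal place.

cake flour: 1.8 g; buttermilk: 63.0 g; honey: 18.9 g; all-purpose flour: 19.1 g; plain yogurt: 36.7 mL

The original recipe has 180 mL of applesauce, so the scaling factor is 20 ÷ 180 = 1/9.
cake flour: (2 tbsp + 1 tsp = 7/3 tbsp) × 1/9 ÷ 16 tbsp/cup × 114 g/cup ≈ 1.8 g
buttermilk: 1.25 lb × 1/9 × 16 oz/lb × 28.35 g/oz = 63.0 g
honey: 4 fl oz × 1/9 ÷ 8 fl oz/cup × 340 g/cup ≈ 18.9 g
all-purpose flour: (1 cup + 6 tbsp = 1.375 cup) × 1/9 × 125 g/cup ≈ 19.1 g
plain yogurt: (1 cup + 6 tbsp = 1.375 cup) × 1/9 × 240 mL/cup ≈ 36.7 mL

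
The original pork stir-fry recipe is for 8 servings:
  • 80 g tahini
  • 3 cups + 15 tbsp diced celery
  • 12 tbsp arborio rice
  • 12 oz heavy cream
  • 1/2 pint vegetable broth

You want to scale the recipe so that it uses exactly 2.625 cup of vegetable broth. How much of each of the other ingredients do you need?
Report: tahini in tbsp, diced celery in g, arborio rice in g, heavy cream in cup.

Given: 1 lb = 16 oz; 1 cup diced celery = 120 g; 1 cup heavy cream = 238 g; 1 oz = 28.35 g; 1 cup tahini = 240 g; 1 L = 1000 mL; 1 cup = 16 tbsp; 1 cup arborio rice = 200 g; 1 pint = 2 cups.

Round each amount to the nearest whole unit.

tahini: 14 tbsp; diced celery: 1240 g; arborio rice: 394 g; heavy cream: 4 cup

The original recipe has 1 cup of vegetable broth, so the scaling factor is 2.625 ÷ 1 = 21/8 = 2.625.
tahini: 80 g × 21/8 ÷ 240 g/cup × 16 tbsp/cup = 14 tbsp
diced celery: (3 cup + 15 tbsp = 3.9375 cup) × 21/8 × 120 g/cup ≈ 1240 g
arborio rice: 12 tbsp × 21/8 ÷ 16 tbsp/cup × 200 g/cup ≈ 394 g
heavy cream: 12 oz × 21/8 × 28.35 g/oz ÷ 238 g/cup ≈ 4 cup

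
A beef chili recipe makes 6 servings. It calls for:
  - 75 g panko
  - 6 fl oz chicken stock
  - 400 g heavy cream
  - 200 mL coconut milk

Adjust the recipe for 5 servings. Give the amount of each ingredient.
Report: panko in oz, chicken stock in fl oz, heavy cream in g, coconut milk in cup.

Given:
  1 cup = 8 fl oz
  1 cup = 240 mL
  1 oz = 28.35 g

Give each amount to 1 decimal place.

Scaling factor: 5/6.
panko: 75 g × 5/6 ÷ 28.35 g/oz ≈ 2.2 oz
chicken stock: 6 fl oz × 5/6 = 5.0 fl oz
heavy cream: 400 g × 5/6 ≈ 333.3 g
coconut milk: 200 mL × 5/6 ÷ 240 mL/cup ≈ 0.7 cup

panko: 2.2 oz; chicken stock: 5.0 fl oz; heavy cream: 333.3 g; coconut milk: 0.7 cup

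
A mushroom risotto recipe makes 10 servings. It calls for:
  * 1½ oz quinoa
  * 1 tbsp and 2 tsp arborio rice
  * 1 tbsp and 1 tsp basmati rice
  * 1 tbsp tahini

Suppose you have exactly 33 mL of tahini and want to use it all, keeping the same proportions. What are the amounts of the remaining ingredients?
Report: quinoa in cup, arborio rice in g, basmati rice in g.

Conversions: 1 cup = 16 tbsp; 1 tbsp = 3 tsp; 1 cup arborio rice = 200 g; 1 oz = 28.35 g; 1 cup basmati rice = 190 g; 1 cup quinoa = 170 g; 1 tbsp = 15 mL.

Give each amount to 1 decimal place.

quinoa: 0.6 cup; arborio rice: 45.8 g; basmati rice: 34.8 g

The original recipe has 15 mL of tahini, so the scaling factor is 33 ÷ 15 = 11/5 = 2.2.
quinoa: 1.5 oz × 11/5 × 28.35 g/oz ÷ 170 g/cup ≈ 0.6 cup
arborio rice: (1 tbsp + 2 tsp = 5/3 tbsp) × 11/5 ÷ 16 tbsp/cup × 200 g/cup ≈ 45.8 g
basmati rice: (1 tbsp + 1 tsp = 4/3 tbsp) × 11/5 ÷ 16 tbsp/cup × 190 g/cup ≈ 34.8 g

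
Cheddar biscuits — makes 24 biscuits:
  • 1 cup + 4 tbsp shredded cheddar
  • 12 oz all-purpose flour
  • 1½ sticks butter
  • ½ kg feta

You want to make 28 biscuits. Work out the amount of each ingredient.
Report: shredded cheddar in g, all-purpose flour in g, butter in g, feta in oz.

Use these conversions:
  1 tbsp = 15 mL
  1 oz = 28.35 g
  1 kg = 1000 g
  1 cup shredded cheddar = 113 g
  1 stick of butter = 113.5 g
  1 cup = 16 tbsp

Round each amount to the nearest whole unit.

shredded cheddar: 165 g; all-purpose flour: 397 g; butter: 199 g; feta: 21 oz

Scaling factor: 28/24 = 7/6.
shredded cheddar: (1 cup + 4 tbsp = 1.25 cup) × 7/6 × 113 g/cup ≈ 165 g
all-purpose flour: 12 oz × 7/6 × 28.35 g/oz ≈ 397 g
butter: 1.5 stick × 7/6 × 113.5 g/stick ≈ 199 g
feta: 0.5 kg × 7/6 × 1000 g/kg ÷ 28.35 g/oz ≈ 21 oz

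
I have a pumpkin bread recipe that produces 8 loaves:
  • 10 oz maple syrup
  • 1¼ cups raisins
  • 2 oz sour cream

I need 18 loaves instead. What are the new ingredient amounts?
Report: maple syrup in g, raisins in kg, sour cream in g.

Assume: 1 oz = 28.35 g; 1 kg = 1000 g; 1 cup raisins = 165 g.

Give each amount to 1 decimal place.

Scaling factor: 18/8 = 9/4 = 2.25.
maple syrup: 10 oz × 9/4 × 28.35 g/oz ≈ 637.9 g
raisins: 1.25 cup × 9/4 × 165 g/cup ÷ 1000 g/kg ≈ 0.5 kg
sour cream: 2 oz × 9/4 × 28.35 g/oz ≈ 127.6 g

maple syrup: 637.9 g; raisins: 0.5 kg; sour cream: 127.6 g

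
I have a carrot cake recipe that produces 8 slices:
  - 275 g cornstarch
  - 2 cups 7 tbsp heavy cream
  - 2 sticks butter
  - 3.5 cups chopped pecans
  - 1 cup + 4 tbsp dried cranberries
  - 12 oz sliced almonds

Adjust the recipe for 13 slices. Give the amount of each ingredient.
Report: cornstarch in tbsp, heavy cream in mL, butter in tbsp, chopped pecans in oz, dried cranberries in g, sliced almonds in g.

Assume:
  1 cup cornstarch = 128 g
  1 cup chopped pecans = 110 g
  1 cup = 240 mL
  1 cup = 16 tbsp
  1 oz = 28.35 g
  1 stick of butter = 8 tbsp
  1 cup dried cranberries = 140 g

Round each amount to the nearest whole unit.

cornstarch: 56 tbsp; heavy cream: 951 mL; butter: 26 tbsp; chopped pecans: 22 oz; dried cranberries: 284 g; sliced almonds: 553 g

Scaling factor: 13/8 = 1.625.
cornstarch: 275 g × 13/8 ÷ 128 g/cup × 16 tbsp/cup ≈ 56 tbsp
heavy cream: (2 cup + 7 tbsp = 2.4375 cup) × 13/8 × 240 mL/cup ≈ 951 mL
butter: 2 stick × 13/8 × 8 tbsp/stick = 26 tbsp
chopped pecans: 3.5 cup × 13/8 × 110 g/cup ÷ 28.35 g/oz ≈ 22 oz
dried cranberries: (1 cup + 4 tbsp = 1.25 cup) × 13/8 × 140 g/cup ≈ 284 g
sliced almonds: 12 oz × 13/8 × 28.35 g/oz ≈ 553 g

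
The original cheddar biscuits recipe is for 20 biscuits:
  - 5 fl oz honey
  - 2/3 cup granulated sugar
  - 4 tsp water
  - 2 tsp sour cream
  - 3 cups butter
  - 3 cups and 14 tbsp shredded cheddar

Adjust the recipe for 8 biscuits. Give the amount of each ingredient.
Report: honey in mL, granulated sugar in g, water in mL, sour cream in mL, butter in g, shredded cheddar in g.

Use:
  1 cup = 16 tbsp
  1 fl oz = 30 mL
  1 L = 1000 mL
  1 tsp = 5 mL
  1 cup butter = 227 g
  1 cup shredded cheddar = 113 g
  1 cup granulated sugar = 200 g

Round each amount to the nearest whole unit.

Scaling factor: 8/20 = 2/5 = 0.4.
honey: 5 fl oz × 2/5 × 30 mL/fl oz = 60 mL
granulated sugar: 2/3 cup × 2/5 × 200 g/cup ≈ 53 g
water: 4 tsp × 2/5 × 5 mL/tsp = 8 mL
sour cream: 2 tsp × 2/5 × 5 mL/tsp = 4 mL
butter: 3 cup × 2/5 × 227 g/cup ≈ 272 g
shredded cheddar: (3 cup + 14 tbsp = 3.875 cup) × 2/5 × 113 g/cup ≈ 175 g

honey: 60 mL; granulated sugar: 53 g; water: 8 mL; sour cream: 4 mL; butter: 272 g; shredded cheddar: 175 g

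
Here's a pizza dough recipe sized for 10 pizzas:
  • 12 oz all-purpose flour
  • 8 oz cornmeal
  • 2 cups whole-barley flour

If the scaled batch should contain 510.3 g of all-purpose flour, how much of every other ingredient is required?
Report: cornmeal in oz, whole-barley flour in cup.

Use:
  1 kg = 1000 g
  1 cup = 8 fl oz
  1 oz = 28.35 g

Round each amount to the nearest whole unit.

cornmeal: 12 oz; whole-barley flour: 3 cup

The original recipe has 340.2 g of all-purpose flour, so the scaling factor is 510.3 ÷ 340.2 = 3/2 = 1.5.
cornmeal: 8 oz × 3/2 = 12 oz
whole-barley flour: 2 cup × 3/2 = 3 cup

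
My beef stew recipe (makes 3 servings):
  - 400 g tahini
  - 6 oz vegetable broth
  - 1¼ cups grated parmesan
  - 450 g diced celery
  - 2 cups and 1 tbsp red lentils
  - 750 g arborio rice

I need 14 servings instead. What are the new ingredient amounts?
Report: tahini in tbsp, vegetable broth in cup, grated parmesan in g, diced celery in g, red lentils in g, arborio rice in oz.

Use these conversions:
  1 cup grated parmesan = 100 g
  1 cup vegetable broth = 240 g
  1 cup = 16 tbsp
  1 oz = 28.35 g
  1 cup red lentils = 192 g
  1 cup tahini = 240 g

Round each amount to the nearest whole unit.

Scaling factor: 14/3.
tahini: 400 g × 14/3 ÷ 240 g/cup × 16 tbsp/cup ≈ 124 tbsp
vegetable broth: 6 oz × 14/3 × 28.35 g/oz ÷ 240 g/cup ≈ 3 cup
grated parmesan: 1.25 cup × 14/3 × 100 g/cup ≈ 583 g
diced celery: 450 g × 14/3 = 2100 g
red lentils: (2 cup + 1 tbsp = 2.0625 cup) × 14/3 × 192 g/cup = 1848 g
arborio rice: 750 g × 14/3 ÷ 28.35 g/oz ≈ 123 oz

tahini: 124 tbsp; vegetable broth: 3 cup; grated parmesan: 583 g; diced celery: 2100 g; red lentils: 1848 g; arborio rice: 123 oz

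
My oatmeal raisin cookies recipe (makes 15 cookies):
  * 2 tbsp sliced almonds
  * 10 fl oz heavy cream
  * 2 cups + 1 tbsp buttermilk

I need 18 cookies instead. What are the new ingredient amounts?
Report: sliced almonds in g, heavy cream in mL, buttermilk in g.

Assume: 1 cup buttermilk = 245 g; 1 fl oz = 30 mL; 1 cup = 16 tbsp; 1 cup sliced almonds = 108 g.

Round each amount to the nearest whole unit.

sliced almonds: 16 g; heavy cream: 360 mL; buttermilk: 606 g

Scaling factor: 18/15 = 6/5 = 1.2.
sliced almonds: 2 tbsp × 6/5 ÷ 16 tbsp/cup × 108 g/cup ≈ 16 g
heavy cream: 10 fl oz × 6/5 × 30 mL/fl oz = 360 mL
buttermilk: (2 cup + 1 tbsp = 2.0625 cup) × 6/5 × 245 g/cup ≈ 606 g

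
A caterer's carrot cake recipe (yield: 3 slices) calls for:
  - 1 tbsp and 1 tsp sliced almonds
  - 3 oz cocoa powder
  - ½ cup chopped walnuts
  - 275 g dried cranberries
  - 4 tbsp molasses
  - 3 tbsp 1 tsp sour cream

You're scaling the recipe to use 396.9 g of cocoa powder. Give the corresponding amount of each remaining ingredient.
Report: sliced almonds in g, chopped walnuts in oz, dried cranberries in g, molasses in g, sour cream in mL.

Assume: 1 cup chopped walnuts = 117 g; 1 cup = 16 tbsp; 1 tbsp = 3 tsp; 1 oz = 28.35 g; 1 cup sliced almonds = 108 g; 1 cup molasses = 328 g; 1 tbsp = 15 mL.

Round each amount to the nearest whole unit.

sliced almonds: 42 g; chopped walnuts: 10 oz; dried cranberries: 1283 g; molasses: 383 g; sour cream: 233 mL

The original recipe has 85.05 g of cocoa powder, so the scaling factor is 396.9 ÷ 85.05 = 14/3.
sliced almonds: (1 tbsp + 1 tsp = 4/3 tbsp) × 14/3 ÷ 16 tbsp/cup × 108 g/cup = 42 g
chopped walnuts: 0.5 cup × 14/3 × 117 g/cup ÷ 28.35 g/oz ≈ 10 oz
dried cranberries: 275 g × 14/3 ≈ 1283 g
molasses: 4 tbsp × 14/3 ÷ 16 tbsp/cup × 328 g/cup ≈ 383 g
sour cream: (3 tbsp + 1 tsp = 10/3 tbsp) × 14/3 × 15 mL/tbsp ≈ 233 mL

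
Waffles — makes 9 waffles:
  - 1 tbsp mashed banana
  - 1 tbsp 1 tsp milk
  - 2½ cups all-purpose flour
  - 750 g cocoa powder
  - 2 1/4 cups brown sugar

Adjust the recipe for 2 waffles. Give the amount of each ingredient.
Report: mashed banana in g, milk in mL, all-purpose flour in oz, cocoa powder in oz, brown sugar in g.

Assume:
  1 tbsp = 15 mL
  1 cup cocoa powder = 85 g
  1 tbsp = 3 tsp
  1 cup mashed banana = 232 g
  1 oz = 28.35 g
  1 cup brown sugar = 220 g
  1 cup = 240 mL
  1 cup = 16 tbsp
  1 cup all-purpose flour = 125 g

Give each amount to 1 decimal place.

mashed banana: 3.2 g; milk: 4.4 mL; all-purpose flour: 2.4 oz; cocoa powder: 5.9 oz; brown sugar: 110.0 g

Scaling factor: 2/9.
mashed banana: 1 tbsp × 2/9 ÷ 16 tbsp/cup × 232 g/cup ≈ 3.2 g
milk: (1 tbsp + 1 tsp = 4/3 tbsp) × 2/9 × 15 mL/tbsp ≈ 4.4 mL
all-purpose flour: 2.5 cup × 2/9 × 125 g/cup ÷ 28.35 g/oz ≈ 2.4 oz
cocoa powder: 750 g × 2/9 ÷ 28.35 g/oz ≈ 5.9 oz
brown sugar: 2.25 cup × 2/9 × 220 g/cup = 110.0 g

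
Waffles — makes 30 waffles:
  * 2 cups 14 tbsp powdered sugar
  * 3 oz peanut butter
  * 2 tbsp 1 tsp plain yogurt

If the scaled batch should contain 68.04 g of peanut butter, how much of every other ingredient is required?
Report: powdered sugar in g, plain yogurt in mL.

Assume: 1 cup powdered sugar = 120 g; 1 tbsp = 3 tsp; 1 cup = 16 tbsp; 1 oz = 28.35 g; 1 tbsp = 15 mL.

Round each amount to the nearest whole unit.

The original recipe has 85.05 g of peanut butter, so the scaling factor is 68.04 ÷ 85.05 = 4/5 = 0.8.
powdered sugar: (2 cup + 14 tbsp = 2.875 cup) × 4/5 × 120 g/cup = 276 g
plain yogurt: (2 tbsp + 1 tsp = 7/3 tbsp) × 4/5 × 15 mL/tbsp = 28 mL

powdered sugar: 276 g; plain yogurt: 28 mL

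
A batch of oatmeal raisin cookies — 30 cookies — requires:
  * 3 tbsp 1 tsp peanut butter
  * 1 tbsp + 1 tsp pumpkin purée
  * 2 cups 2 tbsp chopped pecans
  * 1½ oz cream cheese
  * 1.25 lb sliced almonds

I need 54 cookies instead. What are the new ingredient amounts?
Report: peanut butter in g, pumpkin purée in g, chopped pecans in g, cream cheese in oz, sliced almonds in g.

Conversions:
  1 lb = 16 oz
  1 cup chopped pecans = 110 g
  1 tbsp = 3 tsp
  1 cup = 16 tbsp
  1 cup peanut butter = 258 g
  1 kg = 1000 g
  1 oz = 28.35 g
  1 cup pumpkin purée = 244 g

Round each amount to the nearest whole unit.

Scaling factor: 54/30 = 9/5 = 1.8.
peanut butter: (3 tbsp + 1 tsp = 10/3 tbsp) × 9/5 ÷ 16 tbsp/cup × 258 g/cup ≈ 97 g
pumpkin purée: (1 tbsp + 1 tsp = 4/3 tbsp) × 9/5 ÷ 16 tbsp/cup × 244 g/cup ≈ 37 g
chopped pecans: (2 cup + 2 tbsp = 2.125 cup) × 9/5 × 110 g/cup ≈ 421 g
cream cheese: 1.5 oz × 9/5 ≈ 3 oz
sliced almonds: 1.25 lb × 9/5 × 16 oz/lb × 28.35 g/oz ≈ 1021 g

peanut butter: 97 g; pumpkin purée: 37 g; chopped pecans: 421 g; cream cheese: 3 oz; sliced almonds: 1021 g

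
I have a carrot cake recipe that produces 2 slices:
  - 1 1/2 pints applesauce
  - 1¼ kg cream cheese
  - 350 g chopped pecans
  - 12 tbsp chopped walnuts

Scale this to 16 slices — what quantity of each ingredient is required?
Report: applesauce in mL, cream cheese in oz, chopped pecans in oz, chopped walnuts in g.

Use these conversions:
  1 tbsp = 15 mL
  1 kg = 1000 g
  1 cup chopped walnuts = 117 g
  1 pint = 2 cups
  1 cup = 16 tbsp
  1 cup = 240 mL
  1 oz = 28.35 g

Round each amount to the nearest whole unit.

Scaling factor: 16/2 = 8.
applesauce: 1.5 pint × 8 × 2 cup/pint × 240 mL/cup = 5760 mL
cream cheese: 1.25 kg × 8 × 1000 g/kg ÷ 28.35 g/oz ≈ 353 oz
chopped pecans: 350 g × 8 ÷ 28.35 g/oz ≈ 99 oz
chopped walnuts: 12 tbsp × 8 ÷ 16 tbsp/cup × 117 g/cup = 702 g

applesauce: 5760 mL; cream cheese: 353 oz; chopped pecans: 99 oz; chopped walnuts: 702 g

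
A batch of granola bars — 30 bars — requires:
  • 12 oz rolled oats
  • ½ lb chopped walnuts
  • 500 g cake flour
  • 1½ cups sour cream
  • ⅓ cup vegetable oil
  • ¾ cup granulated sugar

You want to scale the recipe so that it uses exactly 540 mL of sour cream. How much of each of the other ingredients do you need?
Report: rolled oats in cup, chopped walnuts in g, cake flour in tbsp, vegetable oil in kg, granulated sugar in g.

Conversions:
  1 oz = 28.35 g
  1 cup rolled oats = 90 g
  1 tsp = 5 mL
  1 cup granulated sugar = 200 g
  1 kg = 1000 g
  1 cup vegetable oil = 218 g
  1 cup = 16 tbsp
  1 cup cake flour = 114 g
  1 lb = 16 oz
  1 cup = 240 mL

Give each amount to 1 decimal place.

rolled oats: 5.7 cup; chopped walnuts: 340.2 g; cake flour: 105.3 tbsp; vegetable oil: 0.1 kg; granulated sugar: 225.0 g

The original recipe has 360 mL of sour cream, so the scaling factor is 540 ÷ 360 = 3/2 = 1.5.
rolled oats: 12 oz × 3/2 × 28.35 g/oz ÷ 90 g/cup ≈ 5.7 cup
chopped walnuts: 0.5 lb × 3/2 × 16 oz/lb × 28.35 g/oz = 340.2 g
cake flour: 500 g × 3/2 ÷ 114 g/cup × 16 tbsp/cup ≈ 105.3 tbsp
vegetable oil: 1/3 cup × 3/2 × 218 g/cup ÷ 1000 g/kg ≈ 0.1 kg
granulated sugar: 0.75 cup × 3/2 × 200 g/cup = 225.0 g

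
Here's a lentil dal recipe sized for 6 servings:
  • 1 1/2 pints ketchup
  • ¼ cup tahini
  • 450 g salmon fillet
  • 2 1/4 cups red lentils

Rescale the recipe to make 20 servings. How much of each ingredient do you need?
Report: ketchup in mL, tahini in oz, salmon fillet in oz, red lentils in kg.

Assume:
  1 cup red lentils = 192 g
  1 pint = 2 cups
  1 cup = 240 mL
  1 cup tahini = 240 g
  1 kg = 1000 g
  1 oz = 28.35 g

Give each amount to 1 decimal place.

ketchup: 2400.0 mL; tahini: 7.1 oz; salmon fillet: 52.9 oz; red lentils: 1.4 kg

Scaling factor: 20/6 = 10/3.
ketchup: 1.5 pint × 10/3 × 2 cup/pint × 240 mL/cup = 2400.0 mL
tahini: 0.25 cup × 10/3 × 240 g/cup ÷ 28.35 g/oz ≈ 7.1 oz
salmon fillet: 450 g × 10/3 ÷ 28.35 g/oz ≈ 52.9 oz
red lentils: 2.25 cup × 10/3 × 192 g/cup ÷ 1000 g/kg ≈ 1.4 kg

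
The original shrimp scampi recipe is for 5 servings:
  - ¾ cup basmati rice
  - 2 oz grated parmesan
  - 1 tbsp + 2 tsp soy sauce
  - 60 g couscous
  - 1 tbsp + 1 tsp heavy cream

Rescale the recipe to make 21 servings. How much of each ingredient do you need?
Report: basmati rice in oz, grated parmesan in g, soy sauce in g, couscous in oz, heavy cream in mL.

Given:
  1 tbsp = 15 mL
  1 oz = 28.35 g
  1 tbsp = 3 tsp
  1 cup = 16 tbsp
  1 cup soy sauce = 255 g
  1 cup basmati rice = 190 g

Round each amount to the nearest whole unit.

basmati rice: 21 oz; grated parmesan: 238 g; soy sauce: 112 g; couscous: 9 oz; heavy cream: 84 mL

Scaling factor: 21/5 = 4.2.
basmati rice: 0.75 cup × 21/5 × 190 g/cup ÷ 28.35 g/oz ≈ 21 oz
grated parmesan: 2 oz × 21/5 × 28.35 g/oz ≈ 238 g
soy sauce: (1 tbsp + 2 tsp = 5/3 tbsp) × 21/5 ÷ 16 tbsp/cup × 255 g/cup ≈ 112 g
couscous: 60 g × 21/5 ÷ 28.35 g/oz ≈ 9 oz
heavy cream: (1 tbsp + 1 tsp = 4/3 tbsp) × 21/5 × 15 mL/tbsp = 84 mL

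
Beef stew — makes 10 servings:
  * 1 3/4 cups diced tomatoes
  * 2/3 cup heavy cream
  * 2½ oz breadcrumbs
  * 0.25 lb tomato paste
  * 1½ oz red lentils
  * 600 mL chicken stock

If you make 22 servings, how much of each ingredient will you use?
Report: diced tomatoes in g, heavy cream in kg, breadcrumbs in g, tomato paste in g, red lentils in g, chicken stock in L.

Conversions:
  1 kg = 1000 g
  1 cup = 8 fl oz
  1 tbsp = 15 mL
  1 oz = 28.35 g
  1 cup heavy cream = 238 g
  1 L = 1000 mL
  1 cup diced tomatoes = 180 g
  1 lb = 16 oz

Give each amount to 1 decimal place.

Scaling factor: 22/10 = 11/5 = 2.2.
diced tomatoes: 1.75 cup × 11/5 × 180 g/cup = 693.0 g
heavy cream: 2/3 cup × 11/5 × 238 g/cup ÷ 1000 g/kg ≈ 0.3 kg
breadcrumbs: 2.5 oz × 11/5 × 28.35 g/oz ≈ 155.9 g
tomato paste: 0.25 lb × 11/5 × 16 oz/lb × 28.35 g/oz ≈ 249.5 g
red lentils: 1.5 oz × 11/5 × 28.35 g/oz ≈ 93.6 g
chicken stock: 600 mL × 11/5 ÷ 1000 mL/L ≈ 1.3 L

diced tomatoes: 693.0 g; heavy cream: 0.3 kg; breadcrumbs: 155.9 g; tomato paste: 249.5 g; red lentils: 93.6 g; chicken stock: 1.3 L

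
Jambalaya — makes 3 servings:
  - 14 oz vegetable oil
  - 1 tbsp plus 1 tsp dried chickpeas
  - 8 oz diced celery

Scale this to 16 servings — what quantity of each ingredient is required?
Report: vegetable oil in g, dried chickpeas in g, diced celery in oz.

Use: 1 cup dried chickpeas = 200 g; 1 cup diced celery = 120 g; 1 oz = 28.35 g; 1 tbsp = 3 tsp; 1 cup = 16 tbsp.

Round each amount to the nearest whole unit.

vegetable oil: 2117 g; dried chickpeas: 89 g; diced celery: 43 oz

Scaling factor: 16/3.
vegetable oil: 14 oz × 16/3 × 28.35 g/oz ≈ 2117 g
dried chickpeas: (1 tbsp + 1 tsp = 4/3 tbsp) × 16/3 ÷ 16 tbsp/cup × 200 g/cup ≈ 89 g
diced celery: 8 oz × 16/3 ≈ 43 oz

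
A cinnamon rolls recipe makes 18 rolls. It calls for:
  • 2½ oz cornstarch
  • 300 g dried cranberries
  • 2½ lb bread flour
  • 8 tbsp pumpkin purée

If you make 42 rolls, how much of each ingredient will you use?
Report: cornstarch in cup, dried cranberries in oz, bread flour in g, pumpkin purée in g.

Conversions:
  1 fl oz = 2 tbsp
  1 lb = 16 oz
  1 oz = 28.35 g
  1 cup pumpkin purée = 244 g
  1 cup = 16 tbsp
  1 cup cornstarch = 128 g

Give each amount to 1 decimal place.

cornstarch: 1.3 cup; dried cranberries: 24.7 oz; bread flour: 2646.0 g; pumpkin purée: 284.7 g

Scaling factor: 42/18 = 7/3.
cornstarch: 2.5 oz × 7/3 × 28.35 g/oz ÷ 128 g/cup ≈ 1.3 cup
dried cranberries: 300 g × 7/3 ÷ 28.35 g/oz ≈ 24.7 oz
bread flour: 2.5 lb × 7/3 × 16 oz/lb × 28.35 g/oz = 2646.0 g
pumpkin purée: 8 tbsp × 7/3 ÷ 16 tbsp/cup × 244 g/cup ≈ 284.7 g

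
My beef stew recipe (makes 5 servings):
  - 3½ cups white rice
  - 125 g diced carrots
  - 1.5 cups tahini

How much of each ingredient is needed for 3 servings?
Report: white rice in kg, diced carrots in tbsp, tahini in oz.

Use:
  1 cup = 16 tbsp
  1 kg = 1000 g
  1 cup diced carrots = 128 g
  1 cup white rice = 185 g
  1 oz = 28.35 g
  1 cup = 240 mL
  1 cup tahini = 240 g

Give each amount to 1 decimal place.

white rice: 0.4 kg; diced carrots: 9.4 tbsp; tahini: 7.6 oz

Scaling factor: 3/5 = 0.6.
white rice: 3.5 cup × 3/5 × 185 g/cup ÷ 1000 g/kg ≈ 0.4 kg
diced carrots: 125 g × 3/5 ÷ 128 g/cup × 16 tbsp/cup ≈ 9.4 tbsp
tahini: 1.5 cup × 3/5 × 240 g/cup ÷ 28.35 g/oz ≈ 7.6 oz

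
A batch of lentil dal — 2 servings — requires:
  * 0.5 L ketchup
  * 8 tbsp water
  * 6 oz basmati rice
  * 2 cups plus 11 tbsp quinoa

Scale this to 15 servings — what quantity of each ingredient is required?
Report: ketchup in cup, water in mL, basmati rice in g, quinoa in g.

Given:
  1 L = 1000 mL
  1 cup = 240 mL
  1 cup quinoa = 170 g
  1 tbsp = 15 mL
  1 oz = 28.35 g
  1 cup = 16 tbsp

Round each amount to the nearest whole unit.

Scaling factor: 15/2 = 7.5.
ketchup: 0.5 L × 15/2 × 1000 mL/L ÷ 240 mL/cup ≈ 16 cup
water: 8 tbsp × 15/2 × 15 mL/tbsp = 900 mL
basmati rice: 6 oz × 15/2 × 28.35 g/oz ≈ 1276 g
quinoa: (2 cup + 11 tbsp = 2.6875 cup) × 15/2 × 170 g/cup ≈ 3427 g

ketchup: 16 cup; water: 900 mL; basmati rice: 1276 g; quinoa: 3427 g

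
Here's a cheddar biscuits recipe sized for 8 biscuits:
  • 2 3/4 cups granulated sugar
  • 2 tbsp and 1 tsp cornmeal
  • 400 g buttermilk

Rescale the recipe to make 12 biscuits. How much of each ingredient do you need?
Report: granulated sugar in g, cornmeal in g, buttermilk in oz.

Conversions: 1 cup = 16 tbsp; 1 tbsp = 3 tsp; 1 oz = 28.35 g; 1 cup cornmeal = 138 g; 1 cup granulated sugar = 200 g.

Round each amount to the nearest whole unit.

Scaling factor: 12/8 = 3/2 = 1.5.
granulated sugar: 2.75 cup × 3/2 × 200 g/cup = 825 g
cornmeal: (2 tbsp + 1 tsp = 7/3 tbsp) × 3/2 ÷ 16 tbsp/cup × 138 g/cup ≈ 30 g
buttermilk: 400 g × 3/2 ÷ 28.35 g/oz ≈ 21 oz

granulated sugar: 825 g; cornmeal: 30 g; buttermilk: 21 oz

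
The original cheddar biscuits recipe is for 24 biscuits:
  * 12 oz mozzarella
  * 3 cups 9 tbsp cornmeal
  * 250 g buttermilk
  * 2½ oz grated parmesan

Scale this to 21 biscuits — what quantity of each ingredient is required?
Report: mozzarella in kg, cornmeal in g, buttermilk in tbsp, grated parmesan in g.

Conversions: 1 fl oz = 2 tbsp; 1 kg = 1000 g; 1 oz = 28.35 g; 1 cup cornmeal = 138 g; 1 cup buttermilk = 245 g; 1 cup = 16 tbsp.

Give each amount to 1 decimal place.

mozzarella: 0.3 kg; cornmeal: 430.2 g; buttermilk: 14.3 tbsp; grated parmesan: 62.0 g

Scaling factor: 21/24 = 7/8 = 0.875.
mozzarella: 12 oz × 7/8 × 28.35 g/oz ÷ 1000 g/kg ≈ 0.3 kg
cornmeal: (3 cup + 9 tbsp = 3.5625 cup) × 7/8 × 138 g/cup ≈ 430.2 g
buttermilk: 250 g × 7/8 ÷ 245 g/cup × 16 tbsp/cup ≈ 14.3 tbsp
grated parmesan: 2.5 oz × 7/8 × 28.35 g/oz ≈ 62.0 g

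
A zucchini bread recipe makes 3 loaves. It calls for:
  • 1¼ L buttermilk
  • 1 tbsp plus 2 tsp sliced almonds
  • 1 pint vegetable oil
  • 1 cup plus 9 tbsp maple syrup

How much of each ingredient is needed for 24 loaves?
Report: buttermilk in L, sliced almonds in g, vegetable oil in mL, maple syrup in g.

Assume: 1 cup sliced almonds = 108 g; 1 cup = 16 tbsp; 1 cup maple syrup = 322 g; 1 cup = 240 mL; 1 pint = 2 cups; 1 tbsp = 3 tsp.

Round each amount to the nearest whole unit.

buttermilk: 10 L; sliced almonds: 90 g; vegetable oil: 3840 mL; maple syrup: 4025 g

Scaling factor: 24/3 = 8.
buttermilk: 1.25 L × 8 = 10 L
sliced almonds: (1 tbsp + 2 tsp = 5/3 tbsp) × 8 ÷ 16 tbsp/cup × 108 g/cup = 90 g
vegetable oil: 1 pint × 8 × 2 cup/pint × 240 mL/cup = 3840 mL
maple syrup: (1 cup + 9 tbsp = 1.5625 cup) × 8 × 322 g/cup = 4025 g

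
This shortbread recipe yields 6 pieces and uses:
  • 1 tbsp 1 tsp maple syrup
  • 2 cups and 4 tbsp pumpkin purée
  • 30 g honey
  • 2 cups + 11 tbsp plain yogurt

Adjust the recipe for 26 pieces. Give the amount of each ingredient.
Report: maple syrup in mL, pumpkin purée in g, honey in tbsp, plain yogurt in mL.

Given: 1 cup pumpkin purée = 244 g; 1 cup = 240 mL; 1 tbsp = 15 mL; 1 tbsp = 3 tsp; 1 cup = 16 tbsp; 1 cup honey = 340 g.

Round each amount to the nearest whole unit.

Scaling factor: 26/6 = 13/3.
maple syrup: (1 tbsp + 1 tsp = 4/3 tbsp) × 13/3 × 15 mL/tbsp ≈ 87 mL
pumpkin purée: (2 cup + 4 tbsp = 2.25 cup) × 13/3 × 244 g/cup = 2379 g
honey: 30 g × 13/3 ÷ 340 g/cup × 16 tbsp/cup ≈ 6 tbsp
plain yogurt: (2 cup + 11 tbsp = 2.6875 cup) × 13/3 × 240 mL/cup = 2795 mL

maple syrup: 87 mL; pumpkin purée: 2379 g; honey: 6 tbsp; plain yogurt: 2795 mL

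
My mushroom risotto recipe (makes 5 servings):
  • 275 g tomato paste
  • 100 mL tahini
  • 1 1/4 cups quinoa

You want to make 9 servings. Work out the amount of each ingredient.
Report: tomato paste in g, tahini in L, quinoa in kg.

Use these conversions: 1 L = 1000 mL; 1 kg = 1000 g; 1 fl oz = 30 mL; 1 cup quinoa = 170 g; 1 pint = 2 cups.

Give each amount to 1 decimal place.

tomato paste: 495.0 g; tahini: 0.2 L; quinoa: 0.4 kg

Scaling factor: 9/5 = 1.8.
tomato paste: 275 g × 9/5 = 495.0 g
tahini: 100 mL × 9/5 ÷ 1000 mL/L ≈ 0.2 L
quinoa: 1.25 cup × 9/5 × 170 g/cup ÷ 1000 g/kg ≈ 0.4 kg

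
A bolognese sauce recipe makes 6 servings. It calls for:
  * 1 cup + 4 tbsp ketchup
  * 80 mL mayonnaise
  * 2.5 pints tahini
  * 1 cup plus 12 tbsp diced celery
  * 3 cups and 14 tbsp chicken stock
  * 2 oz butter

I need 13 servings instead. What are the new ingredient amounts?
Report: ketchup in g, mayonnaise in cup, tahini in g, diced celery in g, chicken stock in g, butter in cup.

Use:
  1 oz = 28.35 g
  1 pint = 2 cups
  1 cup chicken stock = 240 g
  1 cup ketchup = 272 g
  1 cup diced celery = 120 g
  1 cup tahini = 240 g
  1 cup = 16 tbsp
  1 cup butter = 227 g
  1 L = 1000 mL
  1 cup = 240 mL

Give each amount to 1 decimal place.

Scaling factor: 13/6.
ketchup: (1 cup + 4 tbsp = 1.25 cup) × 13/6 × 272 g/cup ≈ 736.7 g
mayonnaise: 80 mL × 13/6 ÷ 240 mL/cup ≈ 0.7 cup
tahini: 2.5 pint × 13/6 × 2 cup/pint × 240 g/cup = 2600.0 g
diced celery: (1 cup + 12 tbsp = 1.75 cup) × 13/6 × 120 g/cup = 455.0 g
chicken stock: (3 cup + 14 tbsp = 3.875 cup) × 13/6 × 240 g/cup = 2015.0 g
butter: 2 oz × 13/6 × 28.35 g/oz ÷ 227 g/cup ≈ 0.5 cup

ketchup: 736.7 g; mayonnaise: 0.7 cup; tahini: 2600.0 g; diced celery: 455.0 g; chicken stock: 2015.0 g; butter: 0.5 cup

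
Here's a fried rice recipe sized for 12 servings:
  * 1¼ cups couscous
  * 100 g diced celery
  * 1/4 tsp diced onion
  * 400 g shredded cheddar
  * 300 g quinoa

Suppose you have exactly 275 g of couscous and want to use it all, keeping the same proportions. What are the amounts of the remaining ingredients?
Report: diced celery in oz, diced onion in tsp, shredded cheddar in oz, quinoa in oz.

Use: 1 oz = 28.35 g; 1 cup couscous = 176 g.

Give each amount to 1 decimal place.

diced celery: 4.4 oz; diced onion: 0.3 tsp; shredded cheddar: 17.6 oz; quinoa: 13.2 oz

The original recipe has 220 g of couscous, so the scaling factor is 275 ÷ 220 = 5/4 = 1.25.
diced celery: 100 g × 5/4 ÷ 28.35 g/oz ≈ 4.4 oz
diced onion: 0.25 tsp × 5/4 ≈ 0.3 tsp
shredded cheddar: 400 g × 5/4 ÷ 28.35 g/oz ≈ 17.6 oz
quinoa: 300 g × 5/4 ÷ 28.35 g/oz ≈ 13.2 oz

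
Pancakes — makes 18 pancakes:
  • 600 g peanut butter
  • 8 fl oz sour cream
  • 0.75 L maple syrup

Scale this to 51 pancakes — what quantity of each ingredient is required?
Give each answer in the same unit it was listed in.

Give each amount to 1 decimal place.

peanut butter: 1700.0 g; sour cream: 22.7 fl oz; maple syrup: 2.1 L

Scaling factor: 51/18 = 17/6.
peanut butter: 600 g × 17/6 = 1700.0 g
sour cream: 8 fl oz × 17/6 ≈ 22.7 fl oz
maple syrup: 0.75 L × 17/6 ≈ 2.1 L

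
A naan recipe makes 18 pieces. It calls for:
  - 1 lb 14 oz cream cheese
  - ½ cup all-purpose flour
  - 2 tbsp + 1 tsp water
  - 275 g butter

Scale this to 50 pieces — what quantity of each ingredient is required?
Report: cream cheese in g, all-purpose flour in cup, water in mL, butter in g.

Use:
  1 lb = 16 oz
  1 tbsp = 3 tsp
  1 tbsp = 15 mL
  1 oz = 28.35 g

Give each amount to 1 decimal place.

Scaling factor: 50/18 = 25/9.
cream cheese: (1 lb + 14 oz = 1.875 lb) × 25/9 × 16 oz/lb × 28.35 g/oz = 2362.5 g
all-purpose flour: 0.5 cup × 25/9 ≈ 1.4 cup
water: (2 tbsp + 1 tsp = 7/3 tbsp) × 25/9 × 15 mL/tbsp ≈ 97.2 mL
butter: 275 g × 25/9 ≈ 763.9 g

cream cheese: 2362.5 g; all-purpose flour: 1.4 cup; water: 97.2 mL; butter: 763.9 g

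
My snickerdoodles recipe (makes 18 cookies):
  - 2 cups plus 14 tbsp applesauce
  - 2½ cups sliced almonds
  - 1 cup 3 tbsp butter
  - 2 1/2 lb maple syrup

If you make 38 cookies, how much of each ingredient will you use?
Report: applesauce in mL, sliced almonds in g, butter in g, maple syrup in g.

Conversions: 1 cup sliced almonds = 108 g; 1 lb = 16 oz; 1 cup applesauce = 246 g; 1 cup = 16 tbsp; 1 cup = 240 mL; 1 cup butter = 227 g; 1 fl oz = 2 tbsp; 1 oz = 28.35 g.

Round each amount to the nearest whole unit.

applesauce: 1457 mL; sliced almonds: 570 g; butter: 569 g; maple syrup: 2394 g

Scaling factor: 38/18 = 19/9.
applesauce: (2 cup + 14 tbsp = 2.875 cup) × 19/9 × 240 mL/cup ≈ 1457 mL
sliced almonds: 2.5 cup × 19/9 × 108 g/cup = 570 g
butter: (1 cup + 3 tbsp = 1.1875 cup) × 19/9 × 227 g/cup ≈ 569 g
maple syrup: 2.5 lb × 19/9 × 16 oz/lb × 28.35 g/oz = 2394 g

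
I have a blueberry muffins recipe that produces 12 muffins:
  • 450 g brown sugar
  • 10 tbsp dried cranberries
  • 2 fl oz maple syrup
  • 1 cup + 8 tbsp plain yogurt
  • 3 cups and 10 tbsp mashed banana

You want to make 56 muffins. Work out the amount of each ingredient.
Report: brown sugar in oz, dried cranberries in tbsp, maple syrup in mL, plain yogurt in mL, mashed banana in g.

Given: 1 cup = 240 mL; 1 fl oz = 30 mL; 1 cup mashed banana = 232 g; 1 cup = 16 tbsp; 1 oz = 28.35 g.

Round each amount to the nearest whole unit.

Scaling factor: 56/12 = 14/3.
brown sugar: 450 g × 14/3 ÷ 28.35 g/oz ≈ 74 oz
dried cranberries: 10 tbsp × 14/3 ≈ 47 tbsp
maple syrup: 2 fl oz × 14/3 × 30 mL/fl oz = 280 mL
plain yogurt: (1 cup + 8 tbsp = 1.5 cup) × 14/3 × 240 mL/cup = 1680 mL
mashed banana: (3 cup + 10 tbsp = 3.625 cup) × 14/3 × 232 g/cup ≈ 3925 g

brown sugar: 74 oz; dried cranberries: 47 tbsp; maple syrup: 280 mL; plain yogurt: 1680 mL; mashed banana: 3925 g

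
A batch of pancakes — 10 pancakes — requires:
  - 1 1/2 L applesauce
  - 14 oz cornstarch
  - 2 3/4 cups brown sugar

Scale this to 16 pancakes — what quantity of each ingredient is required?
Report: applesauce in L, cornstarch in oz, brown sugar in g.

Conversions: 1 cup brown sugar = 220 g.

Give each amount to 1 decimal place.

Scaling factor: 16/10 = 8/5 = 1.6.
applesauce: 1.5 L × 8/5 = 2.4 L
cornstarch: 14 oz × 8/5 = 22.4 oz
brown sugar: 2.75 cup × 8/5 × 220 g/cup = 968.0 g

applesauce: 2.4 L; cornstarch: 22.4 oz; brown sugar: 968.0 g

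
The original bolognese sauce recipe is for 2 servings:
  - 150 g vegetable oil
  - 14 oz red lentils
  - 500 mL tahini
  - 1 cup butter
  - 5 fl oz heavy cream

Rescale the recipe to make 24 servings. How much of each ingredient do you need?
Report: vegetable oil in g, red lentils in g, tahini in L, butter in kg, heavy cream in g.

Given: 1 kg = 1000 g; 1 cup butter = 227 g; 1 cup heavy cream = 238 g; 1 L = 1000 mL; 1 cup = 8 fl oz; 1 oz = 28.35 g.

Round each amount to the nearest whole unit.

Scaling factor: 24/2 = 12.
vegetable oil: 150 g × 12 = 1800 g
red lentils: 14 oz × 12 × 28.35 g/oz ≈ 4763 g
tahini: 500 mL × 12 ÷ 1000 mL/L = 6 L
butter: 1 cup × 12 × 227 g/cup ÷ 1000 g/kg ≈ 3 kg
heavy cream: 5 fl oz × 12 ÷ 8 fl oz/cup × 238 g/cup = 1785 g

vegetable oil: 1800 g; red lentils: 4763 g; tahini: 6 L; butter: 3 kg; heavy cream: 1785 g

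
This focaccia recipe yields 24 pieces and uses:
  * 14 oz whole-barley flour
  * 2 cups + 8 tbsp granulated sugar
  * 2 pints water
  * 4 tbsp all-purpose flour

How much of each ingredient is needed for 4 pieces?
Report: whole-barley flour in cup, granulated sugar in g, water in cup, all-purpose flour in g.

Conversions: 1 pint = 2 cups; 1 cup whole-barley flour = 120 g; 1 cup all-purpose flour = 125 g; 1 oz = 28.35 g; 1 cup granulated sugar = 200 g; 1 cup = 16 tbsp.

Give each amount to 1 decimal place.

Scaling factor: 4/24 = 1/6.
whole-barley flour: 14 oz × 1/6 × 28.35 g/oz ÷ 120 g/cup ≈ 0.6 cup
granulated sugar: (2 cup + 8 tbsp = 2.5 cup) × 1/6 × 200 g/cup ≈ 83.3 g
water: 2 pint × 1/6 × 2 cup/pint ≈ 0.7 cup
all-purpose flour: 4 tbsp × 1/6 ÷ 16 tbsp/cup × 125 g/cup ≈ 5.2 g

whole-barley flour: 0.6 cup; granulated sugar: 83.3 g; water: 0.7 cup; all-purpose flour: 5.2 g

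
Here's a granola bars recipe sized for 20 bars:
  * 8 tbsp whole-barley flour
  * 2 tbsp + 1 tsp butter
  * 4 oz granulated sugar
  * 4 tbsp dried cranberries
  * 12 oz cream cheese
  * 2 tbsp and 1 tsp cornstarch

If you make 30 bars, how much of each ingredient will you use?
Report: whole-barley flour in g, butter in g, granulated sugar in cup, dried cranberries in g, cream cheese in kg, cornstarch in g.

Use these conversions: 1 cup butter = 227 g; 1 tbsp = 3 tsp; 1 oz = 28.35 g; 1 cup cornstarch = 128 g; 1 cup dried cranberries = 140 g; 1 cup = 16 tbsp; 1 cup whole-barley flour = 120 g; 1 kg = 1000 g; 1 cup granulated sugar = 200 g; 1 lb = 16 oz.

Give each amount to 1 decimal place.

Scaling factor: 30/20 = 3/2 = 1.5.
whole-barley flour: 8 tbsp × 3/2 ÷ 16 tbsp/cup × 120 g/cup = 90.0 g
butter: (2 tbsp + 1 tsp = 7/3 tbsp) × 3/2 ÷ 16 tbsp/cup × 227 g/cup ≈ 49.7 g
granulated sugar: 4 oz × 3/2 × 28.35 g/oz ÷ 200 g/cup ≈ 0.9 cup
dried cranberries: 4 tbsp × 3/2 ÷ 16 tbsp/cup × 140 g/cup = 52.5 g
cream cheese: 12 oz × 3/2 × 28.35 g/oz ÷ 1000 g/kg ≈ 0.5 kg
cornstarch: (2 tbsp + 1 tsp = 7/3 tbsp) × 3/2 ÷ 16 tbsp/cup × 128 g/cup = 28.0 g

whole-barley flour: 90.0 g; butter: 49.7 g; granulated sugar: 0.9 cup; dried cranberries: 52.5 g; cream cheese: 0.5 kg; cornstarch: 28.0 g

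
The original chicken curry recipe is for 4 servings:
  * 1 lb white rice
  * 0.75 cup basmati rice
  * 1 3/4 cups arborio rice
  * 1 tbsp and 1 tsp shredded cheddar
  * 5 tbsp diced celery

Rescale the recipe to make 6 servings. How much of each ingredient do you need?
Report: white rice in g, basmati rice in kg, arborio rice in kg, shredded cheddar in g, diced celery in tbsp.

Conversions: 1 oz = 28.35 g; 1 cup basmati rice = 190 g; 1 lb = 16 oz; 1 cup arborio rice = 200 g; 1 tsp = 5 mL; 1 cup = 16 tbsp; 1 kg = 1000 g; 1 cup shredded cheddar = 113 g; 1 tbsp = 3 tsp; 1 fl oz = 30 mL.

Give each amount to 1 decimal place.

Scaling factor: 6/4 = 3/2 = 1.5.
white rice: 1 lb × 3/2 × 16 oz/lb × 28.35 g/oz = 680.4 g
basmati rice: 0.75 cup × 3/2 × 190 g/cup ÷ 1000 g/kg ≈ 0.2 kg
arborio rice: 1.75 cup × 3/2 × 200 g/cup ÷ 1000 g/kg ≈ 0.5 kg
shredded cheddar: (1 tbsp + 1 tsp = 4/3 tbsp) × 3/2 ÷ 16 tbsp/cup × 113 g/cup ≈ 14.1 g
diced celery: 5 tbsp × 3/2 = 7.5 tbsp

white rice: 680.4 g; basmati rice: 0.2 kg; arborio rice: 0.5 kg; shredded cheddar: 14.1 g; diced celery: 7.5 tbsp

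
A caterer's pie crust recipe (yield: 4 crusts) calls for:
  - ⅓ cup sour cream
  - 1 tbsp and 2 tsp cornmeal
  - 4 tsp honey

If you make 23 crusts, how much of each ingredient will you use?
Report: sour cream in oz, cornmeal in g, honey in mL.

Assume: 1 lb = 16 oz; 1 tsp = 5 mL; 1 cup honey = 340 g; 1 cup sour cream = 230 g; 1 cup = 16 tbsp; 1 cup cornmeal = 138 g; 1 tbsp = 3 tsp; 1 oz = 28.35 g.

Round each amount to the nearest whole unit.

sour cream: 16 oz; cornmeal: 83 g; honey: 115 mL

Scaling factor: 23/4 = 5.75.
sour cream: 1/3 cup × 23/4 × 230 g/cup ÷ 28.35 g/oz ≈ 16 oz
cornmeal: (1 tbsp + 2 tsp = 5/3 tbsp) × 23/4 ÷ 16 tbsp/cup × 138 g/cup ≈ 83 g
honey: 4 tsp × 23/4 × 5 mL/tsp = 115 mL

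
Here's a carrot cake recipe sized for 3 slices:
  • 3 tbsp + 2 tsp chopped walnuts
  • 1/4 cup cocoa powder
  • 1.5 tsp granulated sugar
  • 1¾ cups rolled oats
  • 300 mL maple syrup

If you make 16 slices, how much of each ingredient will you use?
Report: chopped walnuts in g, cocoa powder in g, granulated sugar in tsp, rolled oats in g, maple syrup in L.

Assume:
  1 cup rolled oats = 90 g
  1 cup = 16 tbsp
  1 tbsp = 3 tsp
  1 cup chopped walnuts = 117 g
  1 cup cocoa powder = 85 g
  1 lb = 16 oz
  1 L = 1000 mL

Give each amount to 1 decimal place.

Scaling factor: 16/3.
chopped walnuts: (3 tbsp + 2 tsp = 11/3 tbsp) × 16/3 ÷ 16 tbsp/cup × 117 g/cup = 143.0 g
cocoa powder: 0.25 cup × 16/3 × 85 g/cup ≈ 113.3 g
granulated sugar: 1.5 tsp × 16/3 = 8.0 tsp
rolled oats: 1.75 cup × 16/3 × 90 g/cup = 840.0 g
maple syrup: 300 mL × 16/3 ÷ 1000 mL/L = 1.6 L

chopped walnuts: 143.0 g; cocoa powder: 113.3 g; granulated sugar: 8.0 tsp; rolled oats: 840.0 g; maple syrup: 1.6 L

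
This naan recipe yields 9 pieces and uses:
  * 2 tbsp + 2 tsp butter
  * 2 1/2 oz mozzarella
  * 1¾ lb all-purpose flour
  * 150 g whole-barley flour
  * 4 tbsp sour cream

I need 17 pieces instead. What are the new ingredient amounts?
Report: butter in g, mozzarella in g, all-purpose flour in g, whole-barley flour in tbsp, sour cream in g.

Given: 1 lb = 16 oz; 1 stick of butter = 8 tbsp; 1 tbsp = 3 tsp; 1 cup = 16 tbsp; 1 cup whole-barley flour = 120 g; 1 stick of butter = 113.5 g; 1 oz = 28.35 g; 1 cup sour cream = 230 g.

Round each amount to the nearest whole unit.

Scaling factor: 17/9.
butter: (2 tbsp + 2 tsp = 8/3 tbsp) × 17/9 ÷ 8 tbsp/stick × 113.5 g/stick ≈ 71 g
mozzarella: 2.5 oz × 17/9 × 28.35 g/oz ≈ 134 g
all-purpose flour: 1.75 lb × 17/9 × 16 oz/lb × 28.35 g/oz ≈ 1499 g
whole-barley flour: 150 g × 17/9 ÷ 120 g/cup × 16 tbsp/cup ≈ 38 tbsp
sour cream: 4 tbsp × 17/9 ÷ 16 tbsp/cup × 230 g/cup ≈ 109 g

butter: 71 g; mozzarella: 134 g; all-purpose flour: 1499 g; whole-barley flour: 38 tbsp; sour cream: 109 g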